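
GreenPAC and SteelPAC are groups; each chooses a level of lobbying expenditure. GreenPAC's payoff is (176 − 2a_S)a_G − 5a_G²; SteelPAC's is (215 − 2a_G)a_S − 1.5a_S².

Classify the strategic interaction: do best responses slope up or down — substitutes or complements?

strategic substitutes

Expanding GreenPAC's payoff: 176a_G − 2a_Sa_G − 5a_G².
∂π/∂a_G = 176 − 2a_S − 10a_G = 0, so a_G = 17.6 − 0.2a_S.
The best-response slope da_G/da_S = −0.2 < 0: the reaction function is downward-sloping, so the choices are strategic substitutes.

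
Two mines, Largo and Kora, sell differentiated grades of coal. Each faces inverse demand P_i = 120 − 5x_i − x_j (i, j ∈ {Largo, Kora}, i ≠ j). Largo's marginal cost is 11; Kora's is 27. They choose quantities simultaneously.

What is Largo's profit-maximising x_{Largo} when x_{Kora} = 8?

10.1

Mine Largo's profit: π = x_{Largo}(120 − 5x_{Largo} − x_{Kora}) − 11x_{Largo}.
∂π/∂x_{Largo} = 109 − 10x_{Largo} − x_{Kora} = 0 ⇒ x_{Largo} = 10.9 − 0.1x_{Kora}.
At x_{Kora} = 8: x_{Largo} = 10.9 − 0.1·8 = 10.1.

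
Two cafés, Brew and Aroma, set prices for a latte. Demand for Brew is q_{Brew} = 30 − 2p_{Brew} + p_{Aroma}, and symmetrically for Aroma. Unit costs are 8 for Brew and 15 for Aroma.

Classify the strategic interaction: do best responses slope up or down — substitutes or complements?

strategic complements

Brew's profit: π = (p_{Brew} − 8)(30 − 2p_{Brew} + p_{Aroma}).
∂π/∂p_{Brew} = 46 − 4p_{Brew} + p_{Aroma} = 0 ⇒ p_{Brew} = 11.5 + 0.25p_{Aroma}.
The best-response slope dp_{Brew}/dp_{Aroma} = 0.25 > 0: the reaction function is upward-sloping, so the choices are strategic complements.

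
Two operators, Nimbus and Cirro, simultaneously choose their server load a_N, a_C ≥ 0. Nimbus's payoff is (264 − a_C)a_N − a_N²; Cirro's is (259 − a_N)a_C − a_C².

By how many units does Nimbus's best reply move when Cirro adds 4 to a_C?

Expanding Nimbus's payoff: 264a_N − a_Ca_N − a_N².
∂π/∂a_N = 264 − a_C − 2a_N = 0, so a_N = 132 − 0.5a_C.
The reaction-function slope is −0.5, so a 4-unit rise in a_C moves a_N by −0.5 × 4 = −2. Nimbus's best response falls — the actions are strategic substitutes.

-2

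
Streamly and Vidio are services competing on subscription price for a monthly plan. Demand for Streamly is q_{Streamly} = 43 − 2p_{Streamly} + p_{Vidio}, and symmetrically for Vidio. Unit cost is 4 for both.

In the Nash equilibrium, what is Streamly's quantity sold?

Streamly's profit: π = (p_{Streamly} − 4)(43 − 2p_{Streamly} + p_{Vidio}).
∂π/∂p_{Streamly} = 51 − 4p_{Streamly} + p_{Vidio} = 0 ⇒ p_{Streamly} = 12.75 + 0.25p_{Vidio}.
The game is symmetric, so in equilibrium p_{Vidio} = p_{Streamly}: the reaction function gives 0.75p_{Streamly} = 12.75, hence p_{Streamly} = 17.
q_{Streamly} = 43 − 2·17 + 17 = 26.

26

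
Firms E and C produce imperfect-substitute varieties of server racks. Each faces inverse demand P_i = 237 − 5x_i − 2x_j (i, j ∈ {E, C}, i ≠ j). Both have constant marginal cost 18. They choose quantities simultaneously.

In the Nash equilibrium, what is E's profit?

Firm E's profit: π = x_E(237 − 5x_E − 2x_C) − 18x_E.
∂π/∂x_E = 219 − 10x_E − 2x_C = 0 ⇒ x_E = 21.9 − 0.2x_C.
By symmetry x_C = x_E; substituting into the reaction function, 1.2x_E = 21.9 and x_E = 18.25.
P_E = 237 − 5·18.25 − 2·18.25 = 109.25.
Profit = (109.25 − 18)·18.25 = 1665.3125.

1665.3125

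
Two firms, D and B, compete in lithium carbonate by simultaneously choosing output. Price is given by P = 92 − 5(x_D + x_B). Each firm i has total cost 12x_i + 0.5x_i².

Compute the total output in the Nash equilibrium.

Firm D's profit: π = x_D(92 − 5(x_D + x_B)) − 12x_D − 0.5x_D².
∂π/∂x_D = 80 − 11x_D − 5x_B = 0, so x_D = 80/11 − (5/11)x_B.
Setting x_D = x_B in the reaction function: x_D = 80/11 − (5/11)x_D, so x_D = (80/11) / (16/11) = 5.
Total output: 5 + 5 = 10.

10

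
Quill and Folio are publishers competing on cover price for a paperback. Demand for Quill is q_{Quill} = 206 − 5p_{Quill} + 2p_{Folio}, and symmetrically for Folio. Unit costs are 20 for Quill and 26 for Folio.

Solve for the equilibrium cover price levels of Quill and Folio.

Quill's profit: π = (p_{Quill} − 20)(206 − 5p_{Quill} + 2p_{Folio}).
∂π/∂p_{Quill} = 306 − 10p_{Quill} + 2p_{Folio} = 0 ⇒ p_{Quill} = 30.6 + 0.2p_{Folio}.
Similarly p_{Folio} = 33.6 + 0.2p_{Quill}.
Solving the two reaction functions simultaneously: (1 − (0.2)(0.2))p_{Quill} = 30.6 + 0.2·33.6, so 0.96p_{Quill} = 37.32 and p_{Quill} = 38.875.
Then p_{Folio} = 33.6 + 0.2·38.875 = 41.375.

38.875, 41.375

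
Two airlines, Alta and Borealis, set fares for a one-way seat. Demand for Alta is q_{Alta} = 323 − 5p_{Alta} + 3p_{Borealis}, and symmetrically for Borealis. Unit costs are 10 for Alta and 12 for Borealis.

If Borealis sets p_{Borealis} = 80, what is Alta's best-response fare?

Alta's profit: π = (p_{Alta} − 10)(323 − 5p_{Alta} + 3p_{Borealis}).
∂π/∂p_{Alta} = 373 − 10p_{Alta} + 3p_{Borealis} = 0 ⇒ p_{Alta} = 37.3 + 0.3p_{Borealis}.
At p_{Borealis} = 80: p_{Alta} = 37.3 + 0.3·80 = 61.3.

61.3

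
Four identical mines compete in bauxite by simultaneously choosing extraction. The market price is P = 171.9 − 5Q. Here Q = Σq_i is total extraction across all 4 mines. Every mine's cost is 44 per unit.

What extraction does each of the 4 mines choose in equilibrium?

A representative mine's profit is π_i = q_i(171.9 − 5Q) − 44q_i, with Q = q_i + Σ_{j≠i} q_j.
First-order condition: 127.9 − 10q_i − 5Σ_{j≠i} q_j = 0.
Imposing symmetry (q_j = q for all j) turns Σ_{j≠i} q_j into 3q, so 127.9 = 25q and q = 5.116.

5.116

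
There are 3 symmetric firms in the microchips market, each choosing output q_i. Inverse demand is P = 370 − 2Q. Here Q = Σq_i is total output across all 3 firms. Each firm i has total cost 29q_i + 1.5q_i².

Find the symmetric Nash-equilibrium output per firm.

A representative firm's profit is π_i = q_i(370 − 2Q) − 29q_i − 1.5q_i², with Q = q_i + Σ_{j≠i} q_j.
First-order condition: 341 − 7q_i − 2Σ_{j≠i} q_j = 0.
Imposing symmetry (q_j = q for all j) turns Σ_{j≠i} q_j into 2q, so 341 = 11q and q = 31.

31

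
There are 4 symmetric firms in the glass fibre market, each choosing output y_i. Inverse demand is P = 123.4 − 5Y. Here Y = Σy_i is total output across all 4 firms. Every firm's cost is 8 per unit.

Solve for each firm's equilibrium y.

A representative firm's profit is π_i = y_i(123.4 − 5Y) − 8y_i, with Y = y_i + Σ_{j≠i} y_j.
First-order condition: 115.4 − 10y_i − 5Σ_{j≠i} y_j = 0.
Imposing symmetry (y_j = y for all j) turns Σ_{j≠i} y_j into 3y, so 115.4 = 25y and y = 4.616.

4.616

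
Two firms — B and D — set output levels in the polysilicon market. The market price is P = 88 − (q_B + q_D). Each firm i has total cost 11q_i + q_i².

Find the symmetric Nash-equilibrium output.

15.4

Firm B's profit: π = q_B(88 − (q_B + q_D)) − 11q_B − q_B².
∂π/∂q_B = 77 − 4q_B − q_D = 0, so q_B = 19.25 − 0.25q_D.
The game is symmetric, so in equilibrium q_D = q_B: the reaction function gives 1.25q_B = 19.25, hence q_B = 15.4.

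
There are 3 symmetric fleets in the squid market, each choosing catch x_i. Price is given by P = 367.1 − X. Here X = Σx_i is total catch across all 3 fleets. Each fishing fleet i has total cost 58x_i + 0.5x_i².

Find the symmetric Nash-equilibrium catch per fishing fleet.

61.82

A representative fishing fleet's profit is π_i = x_i(367.1 − X) − 58x_i − 0.5x_i², with X = x_i + Σ_{j≠i} x_j.
First-order condition: 309.1 − 3x_i − Σ_{j≠i} x_j = 0.
Imposing symmetry (x_j = x for all j) turns Σ_{j≠i} x_j into 2x, so 309.1 = 5x and x = 61.82.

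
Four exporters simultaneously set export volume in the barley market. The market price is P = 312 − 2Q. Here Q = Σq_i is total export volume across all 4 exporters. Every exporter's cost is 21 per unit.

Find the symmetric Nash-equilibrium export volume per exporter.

29.1

A representative exporter's profit is π_i = q_i(312 − 2Q) − 21q_i, with Q = q_i + Σ_{j≠i} q_j.
First-order condition: 291 − 4q_i − 2Σ_{j≠i} q_j = 0.
Imposing symmetry (q_j = q for all j) turns Σ_{j≠i} q_j into 3q, so 291 = 10q and q = 29.1.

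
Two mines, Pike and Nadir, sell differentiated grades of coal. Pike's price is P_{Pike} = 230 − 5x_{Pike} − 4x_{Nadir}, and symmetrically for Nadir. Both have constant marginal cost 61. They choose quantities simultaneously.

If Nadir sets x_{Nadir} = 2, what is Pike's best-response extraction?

16.1

Mine Pike's profit: π = x_{Pike}(230 − 5x_{Pike} − 4x_{Nadir}) − 61x_{Pike}.
∂π/∂x_{Pike} = 169 − 10x_{Pike} − 4x_{Nadir} = 0 ⇒ x_{Pike} = 16.9 − 0.4x_{Nadir}.
At x_{Nadir} = 2: x_{Pike} = 16.9 − 0.4·2 = 16.1.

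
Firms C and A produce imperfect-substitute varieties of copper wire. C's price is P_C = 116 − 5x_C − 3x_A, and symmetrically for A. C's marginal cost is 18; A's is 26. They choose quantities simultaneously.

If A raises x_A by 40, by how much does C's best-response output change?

Firm C's profit: π = x_C(116 − 5x_C − 3x_A) − 18x_C.
∂π/∂x_C = 98 − 10x_C − 3x_A = 0 ⇒ x_C = 9.8 − 0.3x_A.
The reaction-function slope is −0.3, so a 40-unit rise in x_A moves x_C by −0.3 × 40 = −12. C's best response falls — the actions are strategic substitutes.

-12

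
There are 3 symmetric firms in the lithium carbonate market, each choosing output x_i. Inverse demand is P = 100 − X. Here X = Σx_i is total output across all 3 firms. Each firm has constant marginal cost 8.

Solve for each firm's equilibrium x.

23

A representative firm's profit is π_i = x_i(100 − X) − 8x_i, with X = x_i + Σ_{j≠i} x_j.
First-order condition: 92 − 2x_i − Σ_{j≠i} x_j = 0.
Imposing symmetry (x_j = x for all j) turns Σ_{j≠i} x_j into 2x, so 92 = 4x and x = 23.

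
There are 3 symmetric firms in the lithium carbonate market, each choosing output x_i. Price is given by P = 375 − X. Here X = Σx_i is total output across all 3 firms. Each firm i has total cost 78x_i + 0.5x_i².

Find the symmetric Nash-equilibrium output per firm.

A representative firm's profit is π_i = x_i(375 − X) − 78x_i − 0.5x_i², with X = x_i + Σ_{j≠i} x_j.
First-order condition: 297 − 3x_i − Σ_{j≠i} x_j = 0.
In a symmetric equilibrium every firm chooses the same x, so Σ_{j≠i} x_j = 2x. The condition becomes 297 − 5x = 0, giving x = 297/5 = 59.4.

59.4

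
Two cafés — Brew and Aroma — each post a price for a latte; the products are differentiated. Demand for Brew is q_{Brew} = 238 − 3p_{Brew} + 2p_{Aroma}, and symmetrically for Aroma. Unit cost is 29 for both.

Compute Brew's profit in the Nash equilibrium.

Brew's profit: π = (p_{Brew} − 29)(238 − 3p_{Brew} + 2p_{Aroma}).
∂π/∂p_{Brew} = 325 − 6p_{Brew} + 2p_{Aroma} = 0 ⇒ p_{Brew} = 325/6 + (1/3)p_{Aroma}.
Setting p_{Brew} = p_{Aroma} in the reaction function: p_{Brew} = 325/6 + (1/3)p_{Brew}, so p_{Brew} = (325/6) / (2/3) = 81.25.
q_{Brew} = 238 − 3·81.25 + 2·81.25 = 156.75.
Profit = (81.25 − 29)·156.75 = 8190.1875.

8190.1875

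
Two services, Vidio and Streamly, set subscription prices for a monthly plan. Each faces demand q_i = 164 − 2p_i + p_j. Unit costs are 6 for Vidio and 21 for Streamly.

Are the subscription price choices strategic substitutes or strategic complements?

Vidio's profit: π = (p_{Vidio} − 6)(164 − 2p_{Vidio} + p_{Streamly}).
∂π/∂p_{Vidio} = 176 − 4p_{Vidio} + p_{Streamly} = 0 ⇒ p_{Vidio} = 44 + 0.25p_{Streamly}.
The best-response slope dp_{Vidio}/dp_{Streamly} = 0.25 > 0: the reaction function is upward-sloping, so the choices are strategic complements.

strategic complements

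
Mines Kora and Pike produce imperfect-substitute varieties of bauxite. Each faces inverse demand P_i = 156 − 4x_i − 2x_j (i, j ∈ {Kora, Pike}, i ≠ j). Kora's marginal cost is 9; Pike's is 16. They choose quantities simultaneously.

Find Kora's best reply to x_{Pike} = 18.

Mine Kora's profit: π = x_{Kora}(156 − 4x_{Kora} − 2x_{Pike}) − 9x_{Kora}.
∂π/∂x_{Kora} = 147 − 8x_{Kora} − 2x_{Pike} = 0 ⇒ x_{Kora} = 18.375 − 0.25x_{Pike}.
At x_{Pike} = 18: x_{Kora} = 18.375 − 0.25·18 = 13.875.

13.875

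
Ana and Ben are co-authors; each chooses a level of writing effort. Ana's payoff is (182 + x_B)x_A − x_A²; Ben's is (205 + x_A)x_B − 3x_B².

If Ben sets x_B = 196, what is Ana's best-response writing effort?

189

Expanding Ana's payoff: 182x_A + x_Bx_A − x_A².
∂π/∂x_A = 182 + x_B − 2x_A = 0, so x_A = 91 + 0.5x_B.
At x_B = 196: x_A = 91 + 0.5·196 = 189.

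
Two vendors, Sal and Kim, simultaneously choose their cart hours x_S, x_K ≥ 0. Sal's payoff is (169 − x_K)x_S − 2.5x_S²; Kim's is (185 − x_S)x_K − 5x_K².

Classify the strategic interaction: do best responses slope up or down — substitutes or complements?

Expanding Sal's payoff: 169x_S − x_Kx_S − 2.5x_S².
∂π/∂x_S = 169 − x_K − 5x_S = 0, so x_S = 33.8 − 0.2x_K.
The best-response slope dx_S/dx_K = −0.2 < 0: the reaction function is downward-sloping, so the choices are strategic substitutes.

strategic substitutes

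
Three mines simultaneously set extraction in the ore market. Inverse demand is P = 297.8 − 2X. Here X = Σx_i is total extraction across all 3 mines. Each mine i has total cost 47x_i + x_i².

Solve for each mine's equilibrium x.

25.08

A representative mine's profit is π_i = x_i(297.8 − 2X) − 47x_i − x_i², with X = x_i + Σ_{j≠i} x_j.
First-order condition: 250.8 − 6x_i − 2Σ_{j≠i} x_j = 0.
With identical mines, set every x_j = x: then 250.8 − 6x − 4x = 0, i.e. x = 250.8/10 = 25.08.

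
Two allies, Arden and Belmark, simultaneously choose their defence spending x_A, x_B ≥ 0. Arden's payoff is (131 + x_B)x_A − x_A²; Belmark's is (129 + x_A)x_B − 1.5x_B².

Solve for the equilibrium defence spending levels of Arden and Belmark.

104.4, 77.8

Expanding Arden's payoff: 131x_A + x_Bx_A − x_A².
∂π/∂x_A = 131 + x_B − 2x_A = 0, so x_A = 65.5 + 0.5x_B.
Likewise for Belmark: x_B = 43 + (1/3)x_A.
Solving the two reaction functions simultaneously: (1 − (0.5)(1/3))x_A = 65.5 + 0.5·43, so (5/6)x_A = 87 and x_A = 104.4.
Then x_B = 43 + (1/3)·104.4 = 77.8.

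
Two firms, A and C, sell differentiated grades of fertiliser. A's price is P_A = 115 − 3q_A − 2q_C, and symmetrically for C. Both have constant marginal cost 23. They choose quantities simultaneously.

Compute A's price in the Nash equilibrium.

Firm A's profit: π = q_A(115 − 3q_A − 2q_C) − 23q_A.
∂π/∂q_A = 92 − 6q_A − 2q_C = 0 ⇒ q_A = 46/3 − (1/3)q_C.
Setting q_A = q_C in the reaction function: q_A = 46/3 − (1/3)q_A, so q_A = (46/3) / (4/3) = 11.5.
P_A = 115 − 3·11.5 − 2·11.5 = 57.5.

57.5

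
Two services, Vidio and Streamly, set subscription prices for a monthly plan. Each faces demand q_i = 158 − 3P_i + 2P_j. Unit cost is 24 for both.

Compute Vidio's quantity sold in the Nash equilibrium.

100.5

Vidio's profit: π = (P_{Vidio} − 24)(158 − 3P_{Vidio} + 2P_{Streamly}).
∂π/∂P_{Vidio} = 230 − 6P_{Vidio} + 2P_{Streamly} = 0 ⇒ P_{Vidio} = 115/3 + (1/3)P_{Streamly}.
By symmetry P_{Streamly} = P_{Vidio}; substituting into the reaction function, (2/3)P_{Vidio} = 115/3 and P_{Vidio} = 57.5.
q_{Vidio} = 158 − 3·57.5 + 2·57.5 = 100.5.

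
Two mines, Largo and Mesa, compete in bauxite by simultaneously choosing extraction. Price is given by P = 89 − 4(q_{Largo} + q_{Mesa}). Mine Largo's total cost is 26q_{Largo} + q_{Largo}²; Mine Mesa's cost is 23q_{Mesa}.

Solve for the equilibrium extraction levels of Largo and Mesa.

3.75, 6.375

Mine Largo's profit: π = q_{Largo}(89 − 4(q_{Largo} + q_{Mesa})) − 26q_{Largo} − q_{Largo}².
∂π/∂q_{Largo} = 63 − 10q_{Largo} − 4q_{Mesa} = 0, so q_{Largo} = 6.3 − 0.4q_{Mesa}.
For Mesa: ∂π/∂q_{Mesa} = 66 − 8q_{Mesa} − 4q_{Largo} = 0 ⇒ q_{Mesa} = 8.25 − 0.5q_{Largo}.
Plugging q_{Mesa} into Largo's best response: q_{Largo} = 6.3 − 0.4(8.25 − 0.5q_{Largo}) ⇒ 0.8q_{Largo} = 3, so q_{Largo} = 3.75.
Then q_{Mesa} = 8.25 − 0.5·3.75 = 6.375.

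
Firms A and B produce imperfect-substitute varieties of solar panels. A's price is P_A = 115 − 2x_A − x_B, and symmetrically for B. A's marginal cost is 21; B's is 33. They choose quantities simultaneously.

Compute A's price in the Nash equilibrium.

60.2

Firm A's profit: π = x_A(115 − 2x_A − x_B) − 21x_A.
∂π/∂x_A = 94 − 4x_A − x_B = 0 ⇒ x_A = 23.5 − 0.25x_B.
Similarly x_B = 20.5 − 0.25x_A.
Solving the two reaction functions simultaneously: (1 − (−0.25)(−0.25))x_A = 23.5 − 0.25·20.5, so 0.9375x_A = 18.375 and x_A = 19.6.
Then x_B = 20.5 − 0.25·19.6 = 15.6.
P_A = 115 − 2·19.6 − 15.6 = 60.2.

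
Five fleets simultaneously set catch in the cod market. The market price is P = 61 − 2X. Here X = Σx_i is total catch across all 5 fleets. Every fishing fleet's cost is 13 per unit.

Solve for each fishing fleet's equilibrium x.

4

A representative fishing fleet's profit is π_i = x_i(61 − 2X) − 13x_i, with X = x_i + Σ_{j≠i} x_j.
First-order condition: 48 − 4x_i − 2Σ_{j≠i} x_j = 0.
With identical fishing fleets, set every x_j = x: then 48 − 4x − 8x = 0, i.e. x = 48/12 = 4.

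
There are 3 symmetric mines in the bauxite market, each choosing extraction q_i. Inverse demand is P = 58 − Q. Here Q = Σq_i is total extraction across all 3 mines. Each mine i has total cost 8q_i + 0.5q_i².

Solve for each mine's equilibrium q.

A representative mine's profit is π_i = q_i(58 − Q) − 8q_i − 0.5q_i², with Q = q_i + Σ_{j≠i} q_j.
First-order condition: 50 − 3q_i − Σ_{j≠i} q_j = 0.
Imposing symmetry (q_j = q for all j) turns Σ_{j≠i} q_j into 2q, so 50 = 5q and q = 10.

10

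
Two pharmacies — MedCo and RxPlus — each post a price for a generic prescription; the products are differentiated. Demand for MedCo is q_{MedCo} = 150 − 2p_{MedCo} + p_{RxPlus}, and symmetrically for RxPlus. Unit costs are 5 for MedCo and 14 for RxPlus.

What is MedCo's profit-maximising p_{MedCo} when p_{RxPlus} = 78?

59.5

MedCo's profit: π = (p_{MedCo} − 5)(150 − 2p_{MedCo} + p_{RxPlus}).
∂π/∂p_{MedCo} = 160 − 4p_{MedCo} + p_{RxPlus} = 0 ⇒ p_{MedCo} = 40 + 0.25p_{RxPlus}.
At p_{RxPlus} = 78: p_{MedCo} = 40 + 0.25·78 = 59.5.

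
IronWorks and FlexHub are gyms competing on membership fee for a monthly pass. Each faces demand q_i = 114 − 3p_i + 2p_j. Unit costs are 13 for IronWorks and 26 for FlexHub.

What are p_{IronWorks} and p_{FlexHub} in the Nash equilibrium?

40.6875, 45.5625

IronWorks's profit: π = (p_{IronWorks} − 13)(114 − 3p_{IronWorks} + 2p_{FlexHub}).
∂π/∂p_{IronWorks} = 153 − 6p_{IronWorks} + 2p_{FlexHub} = 0 ⇒ p_{IronWorks} = 25.5 + (1/3)p_{FlexHub}.
Similarly p_{FlexHub} = 32 + (1/3)p_{IronWorks}.
Substituting the second reaction function into the first: p_{IronWorks} = 25.5 + (1/3)(32 + (1/3)p_{IronWorks}), which gives (8/9)p_{IronWorks} = 217/6 ⇒ p_{IronWorks} = 40.6875.
Then p_{FlexHub} = 32 + (1/3)·40.6875 = 45.5625.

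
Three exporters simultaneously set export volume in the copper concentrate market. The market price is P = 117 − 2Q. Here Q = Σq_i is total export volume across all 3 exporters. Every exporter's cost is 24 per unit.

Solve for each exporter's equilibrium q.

A representative exporter's profit is π_i = q_i(117 − 2Q) − 24q_i, with Q = q_i + Σ_{j≠i} q_j.
First-order condition: 93 − 4q_i − 2Σ_{j≠i} q_j = 0.
Imposing symmetry (q_j = q for all j) turns Σ_{j≠i} q_j into 2q, so 93 = 8q and q = 11.625.

11.625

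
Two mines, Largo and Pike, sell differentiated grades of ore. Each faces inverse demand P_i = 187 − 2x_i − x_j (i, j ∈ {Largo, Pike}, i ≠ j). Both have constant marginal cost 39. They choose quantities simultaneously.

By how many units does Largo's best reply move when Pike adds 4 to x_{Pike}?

-1

Mine Largo's profit: π = x_{Largo}(187 − 2x_{Largo} − x_{Pike}) − 39x_{Largo}.
∂π/∂x_{Largo} = 148 − 4x_{Largo} − x_{Pike} = 0 ⇒ x_{Largo} = 37 − 0.25x_{Pike}.
The reaction-function slope is −0.25, so a 4-unit rise in x_{Pike} moves x_{Largo} by −0.25 × 4 = −1. Largo's best response falls — the actions are strategic substitutes.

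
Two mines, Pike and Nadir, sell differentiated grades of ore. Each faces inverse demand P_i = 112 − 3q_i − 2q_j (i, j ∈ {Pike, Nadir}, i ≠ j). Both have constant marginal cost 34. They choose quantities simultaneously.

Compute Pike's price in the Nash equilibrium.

Mine Pike's profit: π = q_{Pike}(112 − 3q_{Pike} − 2q_{Nadir}) − 34q_{Pike}.
∂π/∂q_{Pike} = 78 − 6q_{Pike} − 2q_{Nadir} = 0 ⇒ q_{Pike} = 13 − (1/3)q_{Nadir}.
Setting q_{Pike} = q_{Nadir} in the reaction function: q_{Pike} = 13 − (1/3)q_{Pike}, so q_{Pike} = 13 / (4/3) = 9.75.
P_{Pike} = 112 − 3·9.75 − 2·9.75 = 63.25.

63.25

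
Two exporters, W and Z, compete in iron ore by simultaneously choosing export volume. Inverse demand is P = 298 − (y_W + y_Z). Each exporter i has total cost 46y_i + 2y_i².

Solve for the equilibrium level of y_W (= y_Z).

36

Exporter W's profit: π = y_W(298 − (y_W + y_Z)) − 46y_W − 2y_W².
∂π/∂y_W = 252 − 6y_W − y_Z = 0, so y_W = 42 − (1/6)y_Z.
Setting y_W = y_Z in the reaction function: y_W = 42 − (1/6)y_W, so y_W = 42 / (7/6) = 36.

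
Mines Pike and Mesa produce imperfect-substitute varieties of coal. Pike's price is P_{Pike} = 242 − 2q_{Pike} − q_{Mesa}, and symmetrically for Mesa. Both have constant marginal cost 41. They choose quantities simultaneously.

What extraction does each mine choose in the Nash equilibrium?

Mine Pike's profit: π = q_{Pike}(242 − 2q_{Pike} − q_{Mesa}) − 41q_{Pike}.
∂π/∂q_{Pike} = 201 − 4q_{Pike} − q_{Mesa} = 0 ⇒ q_{Pike} = 50.25 − 0.25q_{Mesa}.
Setting q_{Pike} = q_{Mesa} in the reaction function: q_{Pike} = 50.25 − 0.25q_{Pike}, so q_{Pike} = 50.25 / 1.25 = 40.2.

40.2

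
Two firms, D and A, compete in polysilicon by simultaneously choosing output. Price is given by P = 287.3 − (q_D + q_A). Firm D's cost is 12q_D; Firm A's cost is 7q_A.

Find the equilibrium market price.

Firm D's profit: π = q_D(287.3 − (q_D + q_A)) − 12q_D.
∂π/∂q_D = 275.3 − 2q_D − q_A = 0, so q_D = 137.65 − 0.5q_A.
By the same steps for A: q_A = 140.15 − 0.5q_D.
Substituting the second reaction function into the first: q_D = 137.65 − 0.5(140.15 − 0.5q_D), which gives 0.75q_D = 67.575 ⇒ q_D = 90.1.
Then q_A = 140.15 − 0.5·90.1 = 95.1.
Equilibrium price: P = 287.3 − 185.2 = 102.1.

102.1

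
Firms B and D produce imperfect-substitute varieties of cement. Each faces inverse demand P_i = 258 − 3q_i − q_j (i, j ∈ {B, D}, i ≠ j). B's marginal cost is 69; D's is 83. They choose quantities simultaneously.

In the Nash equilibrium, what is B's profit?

2252.28

Firm B's profit: π = q_B(258 − 3q_B − q_D) − 69q_B.
∂π/∂q_B = 189 − 6q_B − q_D = 0 ⇒ q_B = 31.5 − (1/6)q_D.
Similarly q_D = 175/6 − (1/6)q_B.
Substituting the second reaction function into the first: q_B = 31.5 − (1/6)(175/6 − (1/6)q_B), which gives (35/36)q_B = 959/36 ⇒ q_B = 27.4.
Then q_D = 175/6 − (1/6)·27.4 = 24.6.
P_B = 258 − 3·27.4 − 24.6 = 151.2.
Profit = (151.2 − 69)·27.4 = 2252.28.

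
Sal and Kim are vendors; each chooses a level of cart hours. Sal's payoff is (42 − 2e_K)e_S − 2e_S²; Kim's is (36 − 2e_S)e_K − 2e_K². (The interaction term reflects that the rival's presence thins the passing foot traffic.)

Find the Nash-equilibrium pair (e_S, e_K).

Expanding Sal's payoff: 42e_S − 2e_Ke_S − 2e_S².
∂π/∂e_S = 42 − 2e_K − 4e_S = 0, so e_S = 10.5 − 0.5e_K.
Likewise for Kim: e_K = 9 − 0.5e_S.
Substituting the second reaction function into the first: e_S = 10.5 − 0.5(9 − 0.5e_S), which gives 0.75e_S = 6 ⇒ e_S = 8.
Then e_K = 9 − 0.5·8 = 5.

8, 5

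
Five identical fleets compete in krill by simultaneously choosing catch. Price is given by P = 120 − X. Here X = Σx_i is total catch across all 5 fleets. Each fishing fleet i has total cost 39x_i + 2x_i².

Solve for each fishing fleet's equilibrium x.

8.1

A representative fishing fleet's profit is π_i = x_i(120 − X) − 39x_i − 2x_i², with X = x_i + Σ_{j≠i} x_j.
First-order condition: 81 − 6x_i − Σ_{j≠i} x_j = 0.
Imposing symmetry (x_j = x for all j) turns Σ_{j≠i} x_j into 4x, so 81 = 10x and x = 8.1.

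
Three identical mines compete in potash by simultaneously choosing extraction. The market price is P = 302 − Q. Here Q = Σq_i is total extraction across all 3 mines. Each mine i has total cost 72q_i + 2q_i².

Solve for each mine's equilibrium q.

28.75

A representative mine's profit is π_i = q_i(302 − Q) − 72q_i − 2q_i², with Q = q_i + Σ_{j≠i} q_j.
First-order condition: 230 − 6q_i − Σ_{j≠i} q_j = 0.
With identical mines, set every q_j = q: then 230 − 6q − 2q = 0, i.e. q = 230/8 = 28.75.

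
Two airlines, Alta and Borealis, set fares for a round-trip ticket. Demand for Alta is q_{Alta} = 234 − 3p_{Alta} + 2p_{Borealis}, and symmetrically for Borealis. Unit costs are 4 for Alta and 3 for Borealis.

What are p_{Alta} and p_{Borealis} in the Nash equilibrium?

61.3125, 60.9375

Alta's profit: π = (p_{Alta} − 4)(234 − 3p_{Alta} + 2p_{Borealis}).
∂π/∂p_{Alta} = 246 − 6p_{Alta} + 2p_{Borealis} = 0 ⇒ p_{Alta} = 41 + (1/3)p_{Borealis}.
Similarly p_{Borealis} = 40.5 + (1/3)p_{Alta}.
Substituting the second reaction function into the first: p_{Alta} = 41 + (1/3)(40.5 + (1/3)p_{Alta}), which gives (8/9)p_{Alta} = 54.5 ⇒ p_{Alta} = 61.3125.
Then p_{Borealis} = 40.5 + (1/3)·61.3125 = 60.9375.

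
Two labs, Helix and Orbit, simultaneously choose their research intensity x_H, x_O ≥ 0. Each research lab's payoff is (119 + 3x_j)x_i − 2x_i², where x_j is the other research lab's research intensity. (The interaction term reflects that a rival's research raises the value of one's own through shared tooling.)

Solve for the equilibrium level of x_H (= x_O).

119

Helix's payoff is (119 + 3x_O)x_H − 2x_H².
∂π/∂x_H = 119 + 3x_O − 4x_H = 0, so x_H = 29.75 + 0.75x_O.
The game is symmetric, so in equilibrium x_O = x_H: the reaction function gives 0.25x_H = 29.75, hence x_H = 119.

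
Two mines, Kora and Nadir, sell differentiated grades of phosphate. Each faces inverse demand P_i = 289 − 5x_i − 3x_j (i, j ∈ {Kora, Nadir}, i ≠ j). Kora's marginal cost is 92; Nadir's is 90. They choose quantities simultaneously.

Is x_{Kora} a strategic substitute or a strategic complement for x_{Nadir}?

strategic substitutes

Mine Kora's profit: π = x_{Kora}(289 − 5x_{Kora} − 3x_{Nadir}) − 92x_{Kora}.
∂π/∂x_{Kora} = 197 − 10x_{Kora} − 3x_{Nadir} = 0 ⇒ x_{Kora} = 19.7 − 0.3x_{Nadir}.
The best-response slope dx_{Kora}/dx_{Nadir} = −0.3 < 0: the reaction function is downward-sloping, so the choices are strategic substitutes.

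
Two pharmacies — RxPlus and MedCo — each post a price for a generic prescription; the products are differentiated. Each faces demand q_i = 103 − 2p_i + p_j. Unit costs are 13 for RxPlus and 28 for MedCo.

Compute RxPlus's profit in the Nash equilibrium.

RxPlus's profit: π = (p_{RxPlus} − 13)(103 − 2p_{RxPlus} + p_{MedCo}).
∂π/∂p_{RxPlus} = 129 − 4p_{RxPlus} + p_{MedCo} = 0 ⇒ p_{RxPlus} = 32.25 + 0.25p_{MedCo}.
Similarly p_{MedCo} = 39.75 + 0.25p_{RxPlus}.
Substituting the second reaction function into the first: p_{RxPlus} = 32.25 + 0.25(39.75 + 0.25p_{RxPlus}), which gives 0.9375p_{RxPlus} = 42.1875 ⇒ p_{RxPlus} = 45.
Then p_{MedCo} = 39.75 + 0.25·45 = 51.
q_{RxPlus} = 103 − 2·45 + 51 = 64.
Profit = (45 − 13)·64 = 2048.

2048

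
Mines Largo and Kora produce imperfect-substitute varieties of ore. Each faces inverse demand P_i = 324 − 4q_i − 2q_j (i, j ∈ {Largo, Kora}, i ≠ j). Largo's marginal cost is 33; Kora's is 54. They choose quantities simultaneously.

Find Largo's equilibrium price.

152.2

Mine Largo's profit: π = q_{Largo}(324 − 4q_{Largo} − 2q_{Kora}) − 33q_{Largo}.
∂π/∂q_{Largo} = 291 − 8q_{Largo} − 2q_{Kora} = 0 ⇒ q_{Largo} = 36.375 − 0.25q_{Kora}.
Similarly q_{Kora} = 33.75 − 0.25q_{Largo}.
Solving the two reaction functions simultaneously: (1 − (−0.25)(−0.25))q_{Largo} = 36.375 − 0.25·33.75, so 0.9375q_{Largo} = 27.9375 and q_{Largo} = 29.8.
Then q_{Kora} = 33.75 − 0.25·29.8 = 26.3.
P_{Largo} = 324 − 4·29.8 − 2·26.3 = 152.2.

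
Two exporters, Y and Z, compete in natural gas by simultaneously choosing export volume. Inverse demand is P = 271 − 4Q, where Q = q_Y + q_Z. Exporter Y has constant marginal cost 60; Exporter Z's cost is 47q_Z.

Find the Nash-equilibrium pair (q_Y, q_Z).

Exporter Y's profit: π = q_Y(271 − 4(q_Y + q_Z)) − 60q_Y.
∂π/∂q_Y = 211 − 8q_Y − 4q_Z = 0, so q_Y = 26.375 − 0.5q_Z.
By the same steps for Z: q_Z = 28 − 0.5q_Y.
Plugging q_Z into Y's best response: q_Y = 26.375 − 0.5(28 − 0.5q_Y) ⇒ 0.75q_Y = 12.375, so q_Y = 16.5.
Then q_Z = 28 − 0.5·16.5 = 19.75.

16.5, 19.75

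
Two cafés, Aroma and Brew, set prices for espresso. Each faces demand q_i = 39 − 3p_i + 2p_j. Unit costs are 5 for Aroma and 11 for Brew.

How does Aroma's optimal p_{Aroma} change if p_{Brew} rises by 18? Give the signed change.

Aroma's profit: π = (p_{Aroma} − 5)(39 − 3p_{Aroma} + 2p_{Brew}).
∂π/∂p_{Aroma} = 54 − 6p_{Aroma} + 2p_{Brew} = 0 ⇒ p_{Aroma} = 9 + (1/3)p_{Brew}.
The reaction-function slope is 1/3, so an 18-unit rise in p_{Brew} moves p_{Aroma} by 1/3 × 18 = 6. Aroma's best response rises — the actions are strategic complements.

6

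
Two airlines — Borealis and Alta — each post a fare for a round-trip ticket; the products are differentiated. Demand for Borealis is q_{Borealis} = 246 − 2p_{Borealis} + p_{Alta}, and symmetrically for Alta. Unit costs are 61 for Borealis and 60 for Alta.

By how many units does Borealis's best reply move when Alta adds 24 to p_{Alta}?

Borealis's profit: π = (p_{Borealis} − 61)(246 − 2p_{Borealis} + p_{Alta}).
∂π/∂p_{Borealis} = 368 − 4p_{Borealis} + p_{Alta} = 0 ⇒ p_{Borealis} = 92 + 0.25p_{Alta}.
The reaction-function slope is 0.25, so a 24-unit rise in p_{Alta} moves p_{Borealis} by 0.25 × 24 = 6. Borealis's best response rises — the actions are strategic complements.

6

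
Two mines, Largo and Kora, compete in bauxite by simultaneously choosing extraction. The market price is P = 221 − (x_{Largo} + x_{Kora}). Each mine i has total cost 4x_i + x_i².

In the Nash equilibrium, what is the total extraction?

86.8

Mine Largo's profit: π = x_{Largo}(221 − (x_{Largo} + x_{Kora})) − 4x_{Largo} − x_{Largo}².
∂π/∂x_{Largo} = 217 − 4x_{Largo} − x_{Kora} = 0, so x_{Largo} = 54.25 − 0.25x_{Kora}.
Setting x_{Largo} = x_{Kora} in the reaction function: x_{Largo} = 54.25 − 0.25x_{Largo}, so x_{Largo} = 54.25 / 1.25 = 43.4.
Total extraction: 43.4 + 43.4 = 86.8.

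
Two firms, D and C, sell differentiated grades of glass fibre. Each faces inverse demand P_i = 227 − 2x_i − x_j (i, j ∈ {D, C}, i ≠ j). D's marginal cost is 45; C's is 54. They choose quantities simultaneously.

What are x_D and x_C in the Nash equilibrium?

37, 34

Firm D's profit: π = x_D(227 − 2x_D − x_C) − 45x_D.
∂π/∂x_D = 182 − 4x_D − x_C = 0 ⇒ x_D = 45.5 − 0.25x_C.
Similarly x_C = 43.25 − 0.25x_D.
Substituting the second reaction function into the first: x_D = 45.5 − 0.25(43.25 − 0.25x_D), which gives 0.9375x_D = 34.6875 ⇒ x_D = 37.
Then x_C = 43.25 − 0.25·37 = 34.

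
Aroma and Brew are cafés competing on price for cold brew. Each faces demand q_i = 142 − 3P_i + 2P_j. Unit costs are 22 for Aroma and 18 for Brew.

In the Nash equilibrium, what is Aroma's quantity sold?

Aroma's profit: π = (P_{Aroma} − 22)(142 − 3P_{Aroma} + 2P_{Brew}).
∂π/∂P_{Aroma} = 208 − 6P_{Aroma} + 2P_{Brew} = 0 ⇒ P_{Aroma} = 104/3 + (1/3)P_{Brew}.
Similarly P_{Brew} = 98/3 + (1/3)P_{Aroma}.
Substituting the second reaction function into the first: P_{Aroma} = 104/3 + (1/3)(98/3 + (1/3)P_{Aroma}), which gives (8/9)P_{Aroma} = 410/9 ⇒ P_{Aroma} = 51.25.
Then P_{Brew} = 98/3 + (1/3)·51.25 = 49.75.
q_{Aroma} = 142 − 3·51.25 + 2·49.75 = 87.75.

87.75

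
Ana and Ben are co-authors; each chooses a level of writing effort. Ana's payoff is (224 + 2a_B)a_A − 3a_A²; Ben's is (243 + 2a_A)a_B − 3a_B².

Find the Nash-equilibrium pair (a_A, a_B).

Expanding Ana's payoff: 224a_A + 2a_Ba_A − 3a_A².
∂π/∂a_A = 224 + 2a_B − 6a_A = 0, so a_A = 112/3 + (1/3)a_B.
Likewise for Ben: a_B = 40.5 + (1/3)a_A.
Plugging a_B into Ana's best response: a_A = 112/3 + (1/3)(40.5 + (1/3)a_A) ⇒ (8/9)a_A = 305/6, so a_A = 57.1875.
Then a_B = 40.5 + (1/3)·57.1875 = 59.5625.

57.1875, 59.5625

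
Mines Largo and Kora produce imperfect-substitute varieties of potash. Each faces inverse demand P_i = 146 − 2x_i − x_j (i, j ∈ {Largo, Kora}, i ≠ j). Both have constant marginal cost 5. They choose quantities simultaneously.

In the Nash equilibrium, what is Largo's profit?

Mine Largo's profit: π = x_{Largo}(146 − 2x_{Largo} − x_{Kora}) − 5x_{Largo}.
∂π/∂x_{Largo} = 141 − 4x_{Largo} − x_{Kora} = 0 ⇒ x_{Largo} = 35.25 − 0.25x_{Kora}.
Setting x_{Largo} = x_{Kora} in the reaction function: x_{Largo} = 35.25 − 0.25x_{Largo}, so x_{Largo} = 35.25 / 1.25 = 28.2.
P_{Largo} = 146 − 2·28.2 − 28.2 = 61.4.
Profit = (61.4 − 5)·28.2 = 1590.48.

1590.48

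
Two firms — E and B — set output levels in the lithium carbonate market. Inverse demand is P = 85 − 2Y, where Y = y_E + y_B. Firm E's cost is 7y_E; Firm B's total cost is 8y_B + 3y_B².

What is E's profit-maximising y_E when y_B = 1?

Firm E's profit: π = y_E(85 − 2(y_E + y_B)) − 7y_E.
∂π/∂y_E = 78 − 4y_E − 2y_B = 0, so y_E = 19.5 − 0.5y_B.
At y_B = 1: y_E = 19.5 − 0.5·1 = 19.

19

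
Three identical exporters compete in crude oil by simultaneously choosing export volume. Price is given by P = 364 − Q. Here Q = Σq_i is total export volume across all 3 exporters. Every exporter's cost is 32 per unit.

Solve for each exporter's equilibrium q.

83

A representative exporter's profit is π_i = q_i(364 − Q) − 32q_i, with Q = q_i + Σ_{j≠i} q_j.
First-order condition: 332 − 2q_i − Σ_{j≠i} q_j = 0.
Imposing symmetry (q_j = q for all j) turns Σ_{j≠i} q_j into 2q, so 332 = 4q and q = 83.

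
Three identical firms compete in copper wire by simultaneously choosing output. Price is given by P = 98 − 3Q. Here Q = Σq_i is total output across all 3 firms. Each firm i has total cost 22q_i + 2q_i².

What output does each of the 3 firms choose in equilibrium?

4.75

A representative firm's profit is π_i = q_i(98 − 3Q) − 22q_i − 2q_i², with Q = q_i + Σ_{j≠i} q_j.
First-order condition: 76 − 10q_i − 3Σ_{j≠i} q_j = 0.
In a symmetric equilibrium every firm chooses the same q, so Σ_{j≠i} q_j = 2q. The condition becomes 76 − 16q = 0, giving q = 76/16 = 4.75.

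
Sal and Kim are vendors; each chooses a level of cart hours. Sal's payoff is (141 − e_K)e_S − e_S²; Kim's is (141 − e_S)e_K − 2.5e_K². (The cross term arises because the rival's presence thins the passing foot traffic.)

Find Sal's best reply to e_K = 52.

44.5

Expanding Sal's payoff: 141e_S − e_Ke_S − e_S².
∂π/∂e_S = 141 − e_K − 2e_S = 0, so e_S = 70.5 − 0.5e_K.
At e_K = 52: e_S = 70.5 − 0.5·52 = 44.5.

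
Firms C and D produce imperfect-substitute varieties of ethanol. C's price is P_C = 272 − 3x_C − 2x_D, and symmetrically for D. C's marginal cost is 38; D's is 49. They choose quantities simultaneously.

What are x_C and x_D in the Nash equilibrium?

29.9375, 27.1875

Firm C's profit: π = x_C(272 − 3x_C − 2x_D) − 38x_C.
∂π/∂x_C = 234 − 6x_C − 2x_D = 0 ⇒ x_C = 39 − (1/3)x_D.
Similarly x_D = 223/6 − (1/3)x_C.
Substituting the second reaction function into the first: x_C = 39 − (1/3)(223/6 − (1/3)x_C), which gives (8/9)x_C = 479/18 ⇒ x_C = 29.9375.
Then x_D = 223/6 − (1/3)·29.9375 = 27.1875.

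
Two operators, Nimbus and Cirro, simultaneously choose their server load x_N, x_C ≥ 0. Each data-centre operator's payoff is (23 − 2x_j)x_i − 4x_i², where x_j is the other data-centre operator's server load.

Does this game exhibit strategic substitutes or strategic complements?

Nimbus's payoff is (23 − 2x_C)x_N − 4x_N².
∂π/∂x_N = 23 − 2x_C − 8x_N = 0, so x_N = 2.875 − 0.25x_C.
The best-response slope dx_N/dx_C = −0.25 < 0: the reaction function is downward-sloping, so the choices are strategic substitutes.

strategic substitutes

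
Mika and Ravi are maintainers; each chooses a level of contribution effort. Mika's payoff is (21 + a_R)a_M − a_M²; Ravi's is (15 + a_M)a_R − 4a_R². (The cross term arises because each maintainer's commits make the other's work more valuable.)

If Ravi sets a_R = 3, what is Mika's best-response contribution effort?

12

Expanding Mika's payoff: 21a_M + a_Ra_M − a_M².
∂π/∂a_M = 21 + a_R − 2a_M = 0, so a_M = 10.5 + 0.5a_R.
At a_R = 3: a_M = 10.5 + 0.5·3 = 12.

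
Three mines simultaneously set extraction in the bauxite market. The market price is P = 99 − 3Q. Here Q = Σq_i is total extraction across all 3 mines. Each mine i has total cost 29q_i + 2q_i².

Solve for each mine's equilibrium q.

4.375

A representative mine's profit is π_i = q_i(99 − 3Q) − 29q_i − 2q_i², with Q = q_i + Σ_{j≠i} q_j.
First-order condition: 70 − 10q_i − 3Σ_{j≠i} q_j = 0.
Imposing symmetry (q_j = q for all j) turns Σ_{j≠i} q_j into 2q, so 70 = 16q and q = 4.375.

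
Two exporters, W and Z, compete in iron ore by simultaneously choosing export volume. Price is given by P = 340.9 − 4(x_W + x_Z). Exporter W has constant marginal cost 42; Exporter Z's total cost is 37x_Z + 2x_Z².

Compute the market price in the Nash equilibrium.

Exporter W's profit: π = x_W(340.9 − 4(x_W + x_Z)) − 42x_W.
∂π/∂x_W = 298.9 − 8x_W − 4x_Z = 0, so x_W = 37.3625 − 0.5x_Z.
For Z: ∂π/∂x_Z = 303.9 − 12x_Z − 4x_W = 0 ⇒ x_Z = 25.325 − (1/3)x_W.
Solving the two reaction functions simultaneously: (1 − (−0.5)(−1/3))x_W = 37.3625 − 0.5·25.325, so (5/6)x_W = 24.7 and x_W = 29.64.
Then x_Z = 25.325 − (1/3)·29.64 = 15.445.
Equilibrium price: P = 340.9 − 4·45.085 = 160.56.

160.56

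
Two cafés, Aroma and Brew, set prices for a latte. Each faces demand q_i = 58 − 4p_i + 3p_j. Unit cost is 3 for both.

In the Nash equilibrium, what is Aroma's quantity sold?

44

Aroma's profit: π = (p_{Aroma} − 3)(58 − 4p_{Aroma} + 3p_{Brew}).
∂π/∂p_{Aroma} = 70 − 8p_{Aroma} + 3p_{Brew} = 0 ⇒ p_{Aroma} = 8.75 + 0.375p_{Brew}.
Setting p_{Aroma} = p_{Brew} in the reaction function: p_{Aroma} = 8.75 + 0.375p_{Aroma}, so p_{Aroma} = 8.75 / 0.625 = 14.
q_{Aroma} = 58 − 4·14 + 3·14 = 44.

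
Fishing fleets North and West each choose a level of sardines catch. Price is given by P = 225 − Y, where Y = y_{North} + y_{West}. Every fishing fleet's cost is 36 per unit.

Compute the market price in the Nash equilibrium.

99

Fishing fleet North's profit: π = y_{North}(225 − (y_{North} + y_{West})) − 36y_{North}.
∂π/∂y_{North} = 189 − 2y_{North} − y_{West} = 0, so y_{North} = 94.5 − 0.5y_{West}.
The game is symmetric, so in equilibrium y_{West} = y_{North}: the reaction function gives 1.5y_{North} = 94.5, hence y_{North} = 63.
Equilibrium price: P = 225 − 126 = 99.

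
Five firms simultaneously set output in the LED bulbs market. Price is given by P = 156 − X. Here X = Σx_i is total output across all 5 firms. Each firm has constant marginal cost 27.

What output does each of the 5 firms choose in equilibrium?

A representative firm's profit is π_i = x_i(156 − X) − 27x_i, with X = x_i + Σ_{j≠i} x_j.
First-order condition: 129 − 2x_i − Σ_{j≠i} x_j = 0.
With identical firms, set every x_j = x: then 129 − 2x − 4x = 0, i.e. x = 129/6 = 21.5.

21.5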